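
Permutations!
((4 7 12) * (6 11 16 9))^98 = (4 12 7)(6 16)(9 11)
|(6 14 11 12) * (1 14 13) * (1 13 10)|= |(1 14 11 12 6 10)|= 6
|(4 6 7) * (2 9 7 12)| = 6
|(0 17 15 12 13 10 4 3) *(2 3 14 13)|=|(0 17 15 12 2 3)(4 14 13 10)|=12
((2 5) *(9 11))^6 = (11)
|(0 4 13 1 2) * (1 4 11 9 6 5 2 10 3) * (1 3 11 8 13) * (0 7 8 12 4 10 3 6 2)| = |(0 12 4 1 3 6 5)(2 7 8 13 10 11 9)| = 7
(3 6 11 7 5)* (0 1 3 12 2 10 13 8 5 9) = (0 1 3 6 11 7 9)(2 10 13 8 5 12) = [1, 3, 10, 6, 4, 12, 11, 9, 5, 0, 13, 7, 2, 8]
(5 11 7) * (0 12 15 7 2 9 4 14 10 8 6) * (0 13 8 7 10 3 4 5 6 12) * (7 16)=[0, 1, 9, 4, 14, 11, 13, 6, 12, 5, 16, 2, 15, 8, 3, 10, 7]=(2 9 5 11)(3 4 14)(6 13 8 12 15 10 16 7)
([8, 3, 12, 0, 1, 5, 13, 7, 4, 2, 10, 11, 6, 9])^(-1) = (0 3 1 4 8)(2 9 13 6 12)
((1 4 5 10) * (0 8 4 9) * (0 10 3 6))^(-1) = (0 6 3 5 4 8)(1 10 9)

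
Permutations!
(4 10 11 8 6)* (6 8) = [0, 1, 2, 3, 10, 5, 4, 7, 8, 9, 11, 6] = (4 10 11 6)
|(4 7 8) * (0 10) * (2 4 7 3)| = |(0 10)(2 4 3)(7 8)| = 6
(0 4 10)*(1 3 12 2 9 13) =[4, 3, 9, 12, 10, 5, 6, 7, 8, 13, 0, 11, 2, 1] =(0 4 10)(1 3 12 2 9 13)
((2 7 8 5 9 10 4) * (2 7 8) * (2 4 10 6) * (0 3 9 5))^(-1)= ((10)(0 3 9 6 2 8)(4 7))^(-1)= (10)(0 8 2 6 9 3)(4 7)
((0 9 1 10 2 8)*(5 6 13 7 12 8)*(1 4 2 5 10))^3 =(0 2 6 12 9 10 13 8 4 5 7)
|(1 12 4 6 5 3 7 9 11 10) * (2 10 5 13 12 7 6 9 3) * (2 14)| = 13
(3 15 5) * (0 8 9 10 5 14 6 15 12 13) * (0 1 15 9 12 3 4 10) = [8, 15, 2, 3, 10, 4, 9, 7, 12, 0, 5, 11, 13, 1, 6, 14] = (0 8 12 13 1 15 14 6 9)(4 10 5)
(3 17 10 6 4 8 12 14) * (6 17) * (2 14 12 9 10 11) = [0, 1, 14, 6, 8, 5, 4, 7, 9, 10, 17, 2, 12, 13, 3, 15, 16, 11] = (2 14 3 6 4 8 9 10 17 11)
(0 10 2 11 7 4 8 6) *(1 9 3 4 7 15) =(0 10 2 11 15 1 9 3 4 8 6) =[10, 9, 11, 4, 8, 5, 0, 7, 6, 3, 2, 15, 12, 13, 14, 1]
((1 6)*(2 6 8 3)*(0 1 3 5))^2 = ((0 1 8 5)(2 6 3))^2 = (0 8)(1 5)(2 3 6)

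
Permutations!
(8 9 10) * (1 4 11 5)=(1 4 11 5)(8 9 10)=[0, 4, 2, 3, 11, 1, 6, 7, 9, 10, 8, 5]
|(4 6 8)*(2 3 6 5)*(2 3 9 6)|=|(2 9 6 8 4 5 3)|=7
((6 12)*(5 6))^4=(5 6 12)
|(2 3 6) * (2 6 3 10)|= 2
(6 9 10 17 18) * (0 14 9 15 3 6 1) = (0 14 9 10 17 18 1)(3 6 15) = [14, 0, 2, 6, 4, 5, 15, 7, 8, 10, 17, 11, 12, 13, 9, 3, 16, 18, 1]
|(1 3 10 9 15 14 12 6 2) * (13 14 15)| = 9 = |(15)(1 3 10 9 13 14 12 6 2)|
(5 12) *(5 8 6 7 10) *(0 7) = (0 7 10 5 12 8 6) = [7, 1, 2, 3, 4, 12, 0, 10, 6, 9, 5, 11, 8]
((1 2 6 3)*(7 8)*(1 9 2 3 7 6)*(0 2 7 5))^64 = (0 2 1 3 9 7 8 6 5)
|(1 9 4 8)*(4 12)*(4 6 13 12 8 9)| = 12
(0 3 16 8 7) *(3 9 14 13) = (0 9 14 13 3 16 8 7) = [9, 1, 2, 16, 4, 5, 6, 0, 7, 14, 10, 11, 12, 3, 13, 15, 8]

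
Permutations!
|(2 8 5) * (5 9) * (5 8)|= 2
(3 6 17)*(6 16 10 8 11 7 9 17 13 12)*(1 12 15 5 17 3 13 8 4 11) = (1 12 6 8)(3 16 10 4 11 7 9)(5 17 13 15) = [0, 12, 2, 16, 11, 17, 8, 9, 1, 3, 4, 7, 6, 15, 14, 5, 10, 13]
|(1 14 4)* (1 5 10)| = 5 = |(1 14 4 5 10)|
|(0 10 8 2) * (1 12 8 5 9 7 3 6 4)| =12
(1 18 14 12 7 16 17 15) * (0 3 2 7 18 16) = (0 3 2 7)(1 16 17 15)(12 18 14) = [3, 16, 7, 2, 4, 5, 6, 0, 8, 9, 10, 11, 18, 13, 12, 1, 17, 15, 14]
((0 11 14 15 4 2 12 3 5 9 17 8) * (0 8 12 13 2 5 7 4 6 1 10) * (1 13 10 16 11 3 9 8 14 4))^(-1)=(0 10 2 13 6 15 14 8 5 4 11 16 1 7 3)(9 12 17)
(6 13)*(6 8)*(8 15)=[0, 1, 2, 3, 4, 5, 13, 7, 6, 9, 10, 11, 12, 15, 14, 8]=(6 13 15 8)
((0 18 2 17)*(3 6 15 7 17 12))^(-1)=((0 18 2 12 3 6 15 7 17))^(-1)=(0 17 7 15 6 3 12 2 18)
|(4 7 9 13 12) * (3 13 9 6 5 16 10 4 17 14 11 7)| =12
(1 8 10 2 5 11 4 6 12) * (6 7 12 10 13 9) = (1 8 13 9 6 10 2 5 11 4 7 12) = [0, 8, 5, 3, 7, 11, 10, 12, 13, 6, 2, 4, 1, 9]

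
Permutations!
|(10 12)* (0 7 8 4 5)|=|(0 7 8 4 5)(10 12)|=10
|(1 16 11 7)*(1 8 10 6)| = 7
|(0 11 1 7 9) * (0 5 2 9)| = 12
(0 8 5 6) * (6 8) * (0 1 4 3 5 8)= (8)(0 6 1 4 3 5)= [6, 4, 2, 5, 3, 0, 1, 7, 8]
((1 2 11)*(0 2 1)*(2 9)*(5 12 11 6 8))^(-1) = (0 11 12 5 8 6 2 9)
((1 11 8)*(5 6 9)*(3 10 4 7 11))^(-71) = ((1 3 10 4 7 11 8)(5 6 9))^(-71) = (1 8 11 7 4 10 3)(5 6 9)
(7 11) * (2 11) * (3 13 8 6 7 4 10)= (2 11 4 10 3 13 8 6 7)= [0, 1, 11, 13, 10, 5, 7, 2, 6, 9, 3, 4, 12, 8]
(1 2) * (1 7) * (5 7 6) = (1 2 6 5 7) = [0, 2, 6, 3, 4, 7, 5, 1]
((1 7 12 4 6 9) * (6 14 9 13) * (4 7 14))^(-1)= (1 9 14)(6 13)(7 12)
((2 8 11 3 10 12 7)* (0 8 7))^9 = (0 3)(2 7)(8 10)(11 12)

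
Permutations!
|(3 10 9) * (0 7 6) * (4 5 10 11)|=6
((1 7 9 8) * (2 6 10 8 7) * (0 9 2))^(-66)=(0 8 6 7)(1 10 2 9)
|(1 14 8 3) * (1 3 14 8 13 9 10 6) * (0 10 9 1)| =12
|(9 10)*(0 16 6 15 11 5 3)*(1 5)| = 8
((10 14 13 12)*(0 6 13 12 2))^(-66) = (14)(0 13)(2 6) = ((0 6 13 2)(10 14 12))^(-66)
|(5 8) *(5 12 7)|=|(5 8 12 7)|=4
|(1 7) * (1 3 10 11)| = 5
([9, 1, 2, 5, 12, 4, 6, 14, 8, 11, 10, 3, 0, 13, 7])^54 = [4, 1, 2, 9, 3, 11, 6, 7, 8, 12, 10, 0, 5, 13, 14]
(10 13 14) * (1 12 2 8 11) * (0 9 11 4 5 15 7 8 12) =(0 9 11 1)(2 12)(4 5 15 7 8)(10 13 14) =[9, 0, 12, 3, 5, 15, 6, 8, 4, 11, 13, 1, 2, 14, 10, 7]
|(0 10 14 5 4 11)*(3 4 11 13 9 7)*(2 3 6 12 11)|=13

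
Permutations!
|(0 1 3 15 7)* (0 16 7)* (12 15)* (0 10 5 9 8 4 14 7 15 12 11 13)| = |(0 1 3 11 13)(4 14 7 16 15 10 5 9 8)| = 45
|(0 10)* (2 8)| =|(0 10)(2 8)| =2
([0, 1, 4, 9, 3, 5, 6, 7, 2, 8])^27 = (2 3 8 4 9)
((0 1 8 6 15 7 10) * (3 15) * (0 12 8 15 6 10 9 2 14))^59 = (0 7 14 15 2 1 9)(3 6)(8 12 10)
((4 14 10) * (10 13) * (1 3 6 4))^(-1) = ((1 3 6 4 14 13 10))^(-1) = (1 10 13 14 4 6 3)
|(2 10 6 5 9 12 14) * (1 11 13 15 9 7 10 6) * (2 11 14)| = 12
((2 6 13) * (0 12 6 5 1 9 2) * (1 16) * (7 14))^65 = ((0 12 6 13)(1 9 2 5 16)(7 14))^65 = (16)(0 12 6 13)(7 14)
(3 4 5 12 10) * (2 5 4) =(2 5 12 10 3) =[0, 1, 5, 2, 4, 12, 6, 7, 8, 9, 3, 11, 10]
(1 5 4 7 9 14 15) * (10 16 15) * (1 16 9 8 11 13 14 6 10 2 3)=[0, 5, 3, 1, 7, 4, 10, 8, 11, 6, 9, 13, 12, 14, 2, 16, 15]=(1 5 4 7 8 11 13 14 2 3)(6 10 9)(15 16)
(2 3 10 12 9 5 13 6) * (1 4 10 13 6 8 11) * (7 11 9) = (1 4 10 12 7 11)(2 3 13 8 9 5 6) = [0, 4, 3, 13, 10, 6, 2, 11, 9, 5, 12, 1, 7, 8]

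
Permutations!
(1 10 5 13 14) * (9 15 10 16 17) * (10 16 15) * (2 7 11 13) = (1 15 16 17 9 10 5 2 7 11 13 14) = [0, 15, 7, 3, 4, 2, 6, 11, 8, 10, 5, 13, 12, 14, 1, 16, 17, 9]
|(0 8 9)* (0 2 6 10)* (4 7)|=6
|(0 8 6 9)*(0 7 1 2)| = |(0 8 6 9 7 1 2)| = 7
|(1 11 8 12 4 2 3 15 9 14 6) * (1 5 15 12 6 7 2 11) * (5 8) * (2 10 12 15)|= 22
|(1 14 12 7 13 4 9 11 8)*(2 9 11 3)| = 24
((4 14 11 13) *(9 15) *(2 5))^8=((2 5)(4 14 11 13)(9 15))^8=(15)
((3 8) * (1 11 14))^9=(14)(3 8)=((1 11 14)(3 8))^9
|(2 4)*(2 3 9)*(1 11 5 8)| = 4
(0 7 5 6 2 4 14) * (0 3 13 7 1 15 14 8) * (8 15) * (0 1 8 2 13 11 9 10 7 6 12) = [8, 2, 4, 11, 15, 12, 13, 5, 1, 10, 7, 9, 0, 6, 3, 14] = (0 8 1 2 4 15 14 3 11 9 10 7 5 12)(6 13)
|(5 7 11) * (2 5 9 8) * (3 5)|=7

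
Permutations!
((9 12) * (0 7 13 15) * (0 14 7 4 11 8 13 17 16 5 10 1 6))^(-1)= ((0 4 11 8 13 15 14 7 17 16 5 10 1 6)(9 12))^(-1)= (0 6 1 10 5 16 17 7 14 15 13 8 11 4)(9 12)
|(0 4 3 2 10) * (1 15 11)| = |(0 4 3 2 10)(1 15 11)| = 15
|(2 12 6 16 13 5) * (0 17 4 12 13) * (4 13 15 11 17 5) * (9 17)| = |(0 5 2 15 11 9 17 13 4 12 6 16)| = 12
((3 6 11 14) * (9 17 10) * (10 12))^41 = (3 6 11 14)(9 17 12 10)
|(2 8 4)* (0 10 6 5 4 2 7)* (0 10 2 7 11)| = |(0 2 8 7 10 6 5 4 11)| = 9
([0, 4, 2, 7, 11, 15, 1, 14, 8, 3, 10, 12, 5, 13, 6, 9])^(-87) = [0, 4, 2, 7, 11, 15, 1, 14, 8, 3, 10, 12, 5, 13, 6, 9]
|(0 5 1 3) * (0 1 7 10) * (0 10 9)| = |(10)(0 5 7 9)(1 3)| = 4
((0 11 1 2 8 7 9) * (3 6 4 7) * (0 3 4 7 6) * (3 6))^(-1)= (0 3 4 8 2 1 11)(6 9 7)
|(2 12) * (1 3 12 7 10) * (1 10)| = |(1 3 12 2 7)| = 5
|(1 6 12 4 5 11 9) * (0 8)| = |(0 8)(1 6 12 4 5 11 9)| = 14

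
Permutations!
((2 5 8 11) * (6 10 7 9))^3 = (2 11 8 5)(6 9 7 10)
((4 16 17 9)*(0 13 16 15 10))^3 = (0 17 15 13 9 10 16 4)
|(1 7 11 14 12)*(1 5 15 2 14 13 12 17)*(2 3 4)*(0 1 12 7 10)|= 24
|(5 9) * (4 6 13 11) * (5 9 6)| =5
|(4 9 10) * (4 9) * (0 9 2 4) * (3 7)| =|(0 9 10 2 4)(3 7)| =10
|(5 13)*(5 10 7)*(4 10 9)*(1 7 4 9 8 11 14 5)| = |(1 7)(4 10)(5 13 8 11 14)| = 10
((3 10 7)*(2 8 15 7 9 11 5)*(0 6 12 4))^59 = (0 4 12 6)(2 10 8 9 15 11 7 5 3)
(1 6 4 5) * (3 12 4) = [0, 6, 2, 12, 5, 1, 3, 7, 8, 9, 10, 11, 4] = (1 6 3 12 4 5)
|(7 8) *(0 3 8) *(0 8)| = 2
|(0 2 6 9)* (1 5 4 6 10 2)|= 6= |(0 1 5 4 6 9)(2 10)|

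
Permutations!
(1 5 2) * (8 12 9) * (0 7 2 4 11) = (0 7 2 1 5 4 11)(8 12 9) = [7, 5, 1, 3, 11, 4, 6, 2, 12, 8, 10, 0, 9]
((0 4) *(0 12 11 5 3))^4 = (0 5 12)(3 11 4)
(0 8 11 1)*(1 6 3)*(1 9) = (0 8 11 6 3 9 1) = [8, 0, 2, 9, 4, 5, 3, 7, 11, 1, 10, 6]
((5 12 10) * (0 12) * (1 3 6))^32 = (12)(1 6 3)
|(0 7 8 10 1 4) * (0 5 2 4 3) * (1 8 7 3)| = |(0 3)(2 4 5)(8 10)| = 6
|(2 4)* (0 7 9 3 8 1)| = 6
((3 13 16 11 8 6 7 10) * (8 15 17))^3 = (3 11 8 10 16 17 7 13 15 6)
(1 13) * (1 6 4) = (1 13 6 4) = [0, 13, 2, 3, 1, 5, 4, 7, 8, 9, 10, 11, 12, 6]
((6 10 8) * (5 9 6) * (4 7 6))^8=((4 7 6 10 8 5 9))^8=(4 7 6 10 8 5 9)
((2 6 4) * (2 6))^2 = (6)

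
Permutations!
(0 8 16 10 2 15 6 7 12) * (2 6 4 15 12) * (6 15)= (0 8 16 10 15 4 6 7 2 12)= [8, 1, 12, 3, 6, 5, 7, 2, 16, 9, 15, 11, 0, 13, 14, 4, 10]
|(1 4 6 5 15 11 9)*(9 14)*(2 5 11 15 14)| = |(15)(1 4 6 11 2 5 14 9)| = 8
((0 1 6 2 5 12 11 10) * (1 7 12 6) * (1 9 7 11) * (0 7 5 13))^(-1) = ((0 11 10 7 12 1 9 5 6 2 13))^(-1) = (0 13 2 6 5 9 1 12 7 10 11)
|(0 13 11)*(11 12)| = |(0 13 12 11)| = 4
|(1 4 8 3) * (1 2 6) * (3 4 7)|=10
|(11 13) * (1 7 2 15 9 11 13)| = |(1 7 2 15 9 11)| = 6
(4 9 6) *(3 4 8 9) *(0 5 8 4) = (0 5 8 9 6 4 3) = [5, 1, 2, 0, 3, 8, 4, 7, 9, 6]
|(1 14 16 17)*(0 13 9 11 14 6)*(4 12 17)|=11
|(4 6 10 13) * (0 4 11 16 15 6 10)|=8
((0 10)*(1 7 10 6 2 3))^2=(0 2 1 10 6 3 7)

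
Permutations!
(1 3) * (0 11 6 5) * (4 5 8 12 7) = (0 11 6 8 12 7 4 5)(1 3) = [11, 3, 2, 1, 5, 0, 8, 4, 12, 9, 10, 6, 7]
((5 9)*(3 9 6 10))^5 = ((3 9 5 6 10))^5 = (10)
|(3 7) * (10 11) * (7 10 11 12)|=|(3 10 12 7)|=4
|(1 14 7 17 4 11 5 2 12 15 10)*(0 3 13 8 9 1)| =|(0 3 13 8 9 1 14 7 17 4 11 5 2 12 15 10)| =16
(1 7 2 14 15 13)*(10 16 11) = (1 7 2 14 15 13)(10 16 11) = [0, 7, 14, 3, 4, 5, 6, 2, 8, 9, 16, 10, 12, 1, 15, 13, 11]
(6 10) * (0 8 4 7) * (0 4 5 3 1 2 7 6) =(0 8 5 3 1 2 7 4 6 10) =[8, 2, 7, 1, 6, 3, 10, 4, 5, 9, 0]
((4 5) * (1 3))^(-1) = (1 3)(4 5)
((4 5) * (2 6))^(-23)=((2 6)(4 5))^(-23)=(2 6)(4 5)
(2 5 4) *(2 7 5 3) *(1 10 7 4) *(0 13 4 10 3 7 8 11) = (0 13 4 10 8 11)(1 3 2 7 5) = [13, 3, 7, 2, 10, 1, 6, 5, 11, 9, 8, 0, 12, 4]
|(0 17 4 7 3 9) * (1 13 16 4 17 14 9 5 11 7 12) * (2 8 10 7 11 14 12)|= 14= |(17)(0 12 1 13 16 4 2 8 10 7 3 5 14 9)|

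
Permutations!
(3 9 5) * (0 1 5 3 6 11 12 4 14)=(0 1 5 6 11 12 4 14)(3 9)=[1, 5, 2, 9, 14, 6, 11, 7, 8, 3, 10, 12, 4, 13, 0]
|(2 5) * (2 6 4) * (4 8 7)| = 6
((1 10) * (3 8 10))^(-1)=(1 10 8 3)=((1 3 8 10))^(-1)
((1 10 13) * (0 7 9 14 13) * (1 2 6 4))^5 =((0 7 9 14 13 2 6 4 1 10))^5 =(0 2)(1 14)(4 9)(6 7)(10 13)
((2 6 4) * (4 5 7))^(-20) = (7)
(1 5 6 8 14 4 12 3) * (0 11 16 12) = (0 11 16 12 3 1 5 6 8 14 4) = [11, 5, 2, 1, 0, 6, 8, 7, 14, 9, 10, 16, 3, 13, 4, 15, 12]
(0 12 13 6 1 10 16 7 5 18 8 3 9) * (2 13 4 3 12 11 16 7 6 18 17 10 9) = (0 11 16 6 1 9)(2 13 18 8 12 4 3)(5 17 10 7) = [11, 9, 13, 2, 3, 17, 1, 5, 12, 0, 7, 16, 4, 18, 14, 15, 6, 10, 8]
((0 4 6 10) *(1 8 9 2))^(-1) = (0 10 6 4)(1 2 9 8) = ((0 4 6 10)(1 8 9 2))^(-1)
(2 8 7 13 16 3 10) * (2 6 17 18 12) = [0, 1, 8, 10, 4, 5, 17, 13, 7, 9, 6, 11, 2, 16, 14, 15, 3, 18, 12] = (2 8 7 13 16 3 10 6 17 18 12)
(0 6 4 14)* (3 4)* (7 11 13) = (0 6 3 4 14)(7 11 13) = [6, 1, 2, 4, 14, 5, 3, 11, 8, 9, 10, 13, 12, 7, 0]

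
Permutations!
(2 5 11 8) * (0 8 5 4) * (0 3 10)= (0 8 2 4 3 10)(5 11)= [8, 1, 4, 10, 3, 11, 6, 7, 2, 9, 0, 5]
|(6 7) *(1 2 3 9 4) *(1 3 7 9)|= 7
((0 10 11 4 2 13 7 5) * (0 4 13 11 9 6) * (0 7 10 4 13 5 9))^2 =((0 4 2 11 5 13 10)(6 7 9))^2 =(0 2 5 10 4 11 13)(6 9 7)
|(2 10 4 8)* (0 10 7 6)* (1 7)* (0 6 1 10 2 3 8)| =|(0 2 10 4)(1 7)(3 8)| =4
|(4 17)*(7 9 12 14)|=4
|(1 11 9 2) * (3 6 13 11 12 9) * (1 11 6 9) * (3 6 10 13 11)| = |(1 12)(2 3 9)(6 11)(10 13)| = 6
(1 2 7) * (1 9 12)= [0, 2, 7, 3, 4, 5, 6, 9, 8, 12, 10, 11, 1]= (1 2 7 9 12)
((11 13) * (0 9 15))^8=(0 15 9)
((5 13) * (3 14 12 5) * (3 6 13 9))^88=(3 5 14 9 12)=((3 14 12 5 9)(6 13))^88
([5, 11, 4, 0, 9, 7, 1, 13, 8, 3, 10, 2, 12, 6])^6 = (0 11 5 2 7 4 13 9 6 3 1)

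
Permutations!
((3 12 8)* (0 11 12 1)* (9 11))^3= (0 12 1 11 3 9 8)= ((0 9 11 12 8 3 1))^3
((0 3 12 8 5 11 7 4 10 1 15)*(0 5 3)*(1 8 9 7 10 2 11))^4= (1 15 5)(2 3 4 8 7 10 9 11 12)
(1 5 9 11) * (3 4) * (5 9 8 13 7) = (1 9 11)(3 4)(5 8 13 7) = [0, 9, 2, 4, 3, 8, 6, 5, 13, 11, 10, 1, 12, 7]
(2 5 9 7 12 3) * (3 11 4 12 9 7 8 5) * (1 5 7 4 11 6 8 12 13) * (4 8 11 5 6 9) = (1 6 11 5 8 7 4 13)(2 3)(9 12) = [0, 6, 3, 2, 13, 8, 11, 4, 7, 12, 10, 5, 9, 1]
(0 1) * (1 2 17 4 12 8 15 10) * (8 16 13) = (0 2 17 4 12 16 13 8 15 10 1) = [2, 0, 17, 3, 12, 5, 6, 7, 15, 9, 1, 11, 16, 8, 14, 10, 13, 4]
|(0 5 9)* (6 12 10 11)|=12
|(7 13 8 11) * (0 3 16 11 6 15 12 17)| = 11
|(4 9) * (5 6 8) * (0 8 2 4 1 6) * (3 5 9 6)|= 6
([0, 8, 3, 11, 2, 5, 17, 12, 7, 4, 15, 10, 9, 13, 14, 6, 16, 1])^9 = [0, 10, 7, 12, 8, 5, 3, 6, 15, 1, 4, 9, 17, 13, 14, 2, 16, 11]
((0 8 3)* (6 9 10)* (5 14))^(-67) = ((0 8 3)(5 14)(6 9 10))^(-67) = (0 3 8)(5 14)(6 10 9)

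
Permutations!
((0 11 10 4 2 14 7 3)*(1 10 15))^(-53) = (0 14 10 11 7 4 15 3 2 1)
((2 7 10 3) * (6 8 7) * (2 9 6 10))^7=((2 10 3 9 6 8 7))^7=(10)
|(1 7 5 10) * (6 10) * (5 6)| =|(1 7 6 10)| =4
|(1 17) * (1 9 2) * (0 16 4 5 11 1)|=9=|(0 16 4 5 11 1 17 9 2)|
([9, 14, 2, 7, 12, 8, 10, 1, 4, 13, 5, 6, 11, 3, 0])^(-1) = (0 14 1 7 3 13 9)(4 8 5 10 6 11 12)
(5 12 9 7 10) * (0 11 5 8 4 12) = (0 11 5)(4 12 9 7 10 8) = [11, 1, 2, 3, 12, 0, 6, 10, 4, 7, 8, 5, 9]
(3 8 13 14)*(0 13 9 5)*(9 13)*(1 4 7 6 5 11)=[9, 4, 2, 8, 7, 0, 5, 6, 13, 11, 10, 1, 12, 14, 3]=(0 9 11 1 4 7 6 5)(3 8 13 14)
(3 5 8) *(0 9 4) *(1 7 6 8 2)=(0 9 4)(1 7 6 8 3 5 2)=[9, 7, 1, 5, 0, 2, 8, 6, 3, 4]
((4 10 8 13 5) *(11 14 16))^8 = ((4 10 8 13 5)(11 14 16))^8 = (4 13 10 5 8)(11 16 14)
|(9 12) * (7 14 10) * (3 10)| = 4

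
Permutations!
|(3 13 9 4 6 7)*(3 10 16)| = 8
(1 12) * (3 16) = (1 12)(3 16) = [0, 12, 2, 16, 4, 5, 6, 7, 8, 9, 10, 11, 1, 13, 14, 15, 3]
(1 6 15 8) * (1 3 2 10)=[0, 6, 10, 2, 4, 5, 15, 7, 3, 9, 1, 11, 12, 13, 14, 8]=(1 6 15 8 3 2 10)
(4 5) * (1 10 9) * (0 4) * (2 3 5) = (0 4 2 3 5)(1 10 9) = [4, 10, 3, 5, 2, 0, 6, 7, 8, 1, 9]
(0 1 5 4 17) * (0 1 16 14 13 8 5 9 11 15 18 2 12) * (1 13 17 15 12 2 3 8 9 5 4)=(0 16 14 17 13 9 11 12)(1 5)(3 8 4 15 18)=[16, 5, 2, 8, 15, 1, 6, 7, 4, 11, 10, 12, 0, 9, 17, 18, 14, 13, 3]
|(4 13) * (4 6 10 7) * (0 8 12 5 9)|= 5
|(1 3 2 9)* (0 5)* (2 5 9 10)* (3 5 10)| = |(0 9 1 5)(2 3 10)| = 12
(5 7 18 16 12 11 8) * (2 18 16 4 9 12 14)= [0, 1, 18, 3, 9, 7, 6, 16, 5, 12, 10, 8, 11, 13, 2, 15, 14, 17, 4]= (2 18 4 9 12 11 8 5 7 16 14)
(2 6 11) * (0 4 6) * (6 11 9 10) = (0 4 11 2)(6 9 10) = [4, 1, 0, 3, 11, 5, 9, 7, 8, 10, 6, 2]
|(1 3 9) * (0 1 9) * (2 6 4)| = 3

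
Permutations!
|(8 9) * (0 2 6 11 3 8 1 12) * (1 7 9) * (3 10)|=18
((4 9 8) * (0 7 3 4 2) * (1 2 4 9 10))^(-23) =(0 8 2 9 1 3 10 7 4)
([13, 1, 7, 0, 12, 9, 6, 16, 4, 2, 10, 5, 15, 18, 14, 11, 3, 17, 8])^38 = [2, 1, 15, 9, 0, 4, 6, 11, 3, 12, 10, 8, 13, 7, 14, 18, 5, 17, 16]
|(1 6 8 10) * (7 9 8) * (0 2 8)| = 8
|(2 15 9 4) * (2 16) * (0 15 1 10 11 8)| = |(0 15 9 4 16 2 1 10 11 8)| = 10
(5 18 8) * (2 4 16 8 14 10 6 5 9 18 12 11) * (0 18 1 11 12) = (0 18 14 10 6 5)(1 11 2 4 16 8 9) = [18, 11, 4, 3, 16, 0, 5, 7, 9, 1, 6, 2, 12, 13, 10, 15, 8, 17, 14]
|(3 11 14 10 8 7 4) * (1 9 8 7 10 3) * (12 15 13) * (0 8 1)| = |(0 8 10 7 4)(1 9)(3 11 14)(12 15 13)| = 30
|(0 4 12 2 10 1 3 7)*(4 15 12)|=|(0 15 12 2 10 1 3 7)|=8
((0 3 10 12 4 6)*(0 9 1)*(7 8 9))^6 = ((0 3 10 12 4 6 7 8 9 1))^6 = (0 7 10 9 4)(1 6 3 8 12)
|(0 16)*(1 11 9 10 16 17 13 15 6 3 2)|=12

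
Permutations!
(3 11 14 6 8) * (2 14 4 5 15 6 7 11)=(2 14 7 11 4 5 15 6 8 3)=[0, 1, 14, 2, 5, 15, 8, 11, 3, 9, 10, 4, 12, 13, 7, 6]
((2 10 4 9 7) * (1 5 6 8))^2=(1 6)(2 4 7 10 9)(5 8)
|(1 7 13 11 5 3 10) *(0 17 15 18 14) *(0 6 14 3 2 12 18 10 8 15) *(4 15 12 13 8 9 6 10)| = 20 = |(0 17)(1 7 8 12 18 3 9 6 14 10)(2 13 11 5)(4 15)|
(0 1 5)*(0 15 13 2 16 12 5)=(0 1)(2 16 12 5 15 13)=[1, 0, 16, 3, 4, 15, 6, 7, 8, 9, 10, 11, 5, 2, 14, 13, 12]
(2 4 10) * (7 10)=(2 4 7 10)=[0, 1, 4, 3, 7, 5, 6, 10, 8, 9, 2]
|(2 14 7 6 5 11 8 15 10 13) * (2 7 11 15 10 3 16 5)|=8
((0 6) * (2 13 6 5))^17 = (0 2 6 5 13)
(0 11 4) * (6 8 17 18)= (0 11 4)(6 8 17 18)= [11, 1, 2, 3, 0, 5, 8, 7, 17, 9, 10, 4, 12, 13, 14, 15, 16, 18, 6]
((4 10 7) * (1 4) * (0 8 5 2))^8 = ((0 8 5 2)(1 4 10 7))^8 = (10)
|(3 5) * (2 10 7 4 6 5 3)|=|(2 10 7 4 6 5)|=6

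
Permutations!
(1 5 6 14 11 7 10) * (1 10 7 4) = (1 5 6 14 11 4) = [0, 5, 2, 3, 1, 6, 14, 7, 8, 9, 10, 4, 12, 13, 11]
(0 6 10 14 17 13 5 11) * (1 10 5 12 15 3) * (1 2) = (0 6 5 11)(1 10 14 17 13 12 15 3 2) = [6, 10, 1, 2, 4, 11, 5, 7, 8, 9, 14, 0, 15, 12, 17, 3, 16, 13]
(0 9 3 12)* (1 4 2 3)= (0 9 1 4 2 3 12)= [9, 4, 3, 12, 2, 5, 6, 7, 8, 1, 10, 11, 0]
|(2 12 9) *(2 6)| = |(2 12 9 6)| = 4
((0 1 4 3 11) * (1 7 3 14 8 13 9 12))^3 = ((0 7 3 11)(1 4 14 8 13 9 12))^3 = (0 11 3 7)(1 8 12 14 9 4 13)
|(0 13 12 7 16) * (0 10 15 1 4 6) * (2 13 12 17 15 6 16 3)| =|(0 12 7 3 2 13 17 15 1 4 16 10 6)| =13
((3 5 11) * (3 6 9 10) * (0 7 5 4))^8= ((0 7 5 11 6 9 10 3 4))^8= (0 4 3 10 9 6 11 5 7)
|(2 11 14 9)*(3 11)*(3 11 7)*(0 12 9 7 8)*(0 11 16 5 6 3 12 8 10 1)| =14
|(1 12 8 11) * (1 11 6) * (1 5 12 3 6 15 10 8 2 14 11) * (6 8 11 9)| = 6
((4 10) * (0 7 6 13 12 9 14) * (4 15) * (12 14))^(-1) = ((0 7 6 13 14)(4 10 15)(9 12))^(-1) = (0 14 13 6 7)(4 15 10)(9 12)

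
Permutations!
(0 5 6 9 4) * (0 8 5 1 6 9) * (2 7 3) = (0 1 6)(2 7 3)(4 8 5 9) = [1, 6, 7, 2, 8, 9, 0, 3, 5, 4]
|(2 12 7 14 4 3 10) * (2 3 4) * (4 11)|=4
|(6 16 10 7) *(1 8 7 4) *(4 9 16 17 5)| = 21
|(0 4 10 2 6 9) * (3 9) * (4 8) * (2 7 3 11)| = 21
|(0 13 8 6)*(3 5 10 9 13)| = |(0 3 5 10 9 13 8 6)| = 8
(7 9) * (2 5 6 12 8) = (2 5 6 12 8)(7 9) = [0, 1, 5, 3, 4, 6, 12, 9, 2, 7, 10, 11, 8]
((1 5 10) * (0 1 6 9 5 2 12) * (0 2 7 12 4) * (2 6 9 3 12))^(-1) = ((0 1 7 2 4)(3 12 6)(5 10 9))^(-1) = (0 4 2 7 1)(3 6 12)(5 9 10)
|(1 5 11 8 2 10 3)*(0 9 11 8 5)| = |(0 9 11 5 8 2 10 3 1)| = 9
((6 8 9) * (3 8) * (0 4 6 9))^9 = (9)(0 8 3 6 4)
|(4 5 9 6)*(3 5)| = 5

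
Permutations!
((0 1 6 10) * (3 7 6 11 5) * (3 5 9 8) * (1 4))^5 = (0 8)(1 7)(3 4)(6 11)(9 10)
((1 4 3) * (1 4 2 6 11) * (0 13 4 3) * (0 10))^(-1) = (0 10 4 13)(1 11 6 2)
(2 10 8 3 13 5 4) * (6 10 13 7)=(2 13 5 4)(3 7 6 10 8)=[0, 1, 13, 7, 2, 4, 10, 6, 3, 9, 8, 11, 12, 5]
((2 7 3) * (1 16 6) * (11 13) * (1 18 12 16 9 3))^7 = (1 3 7 9 2)(6 16 12 18)(11 13)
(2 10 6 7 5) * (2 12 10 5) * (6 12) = (2 5 6 7)(10 12) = [0, 1, 5, 3, 4, 6, 7, 2, 8, 9, 12, 11, 10]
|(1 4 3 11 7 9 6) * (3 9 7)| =|(1 4 9 6)(3 11)| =4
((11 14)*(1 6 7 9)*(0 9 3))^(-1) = ((0 9 1 6 7 3)(11 14))^(-1) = (0 3 7 6 1 9)(11 14)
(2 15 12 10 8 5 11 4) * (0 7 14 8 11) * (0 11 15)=(0 7 14 8 5 11 4 2)(10 15 12)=[7, 1, 0, 3, 2, 11, 6, 14, 5, 9, 15, 4, 10, 13, 8, 12]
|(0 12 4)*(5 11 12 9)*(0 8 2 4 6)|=6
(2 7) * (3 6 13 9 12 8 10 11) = (2 7)(3 6 13 9 12 8 10 11) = [0, 1, 7, 6, 4, 5, 13, 2, 10, 12, 11, 3, 8, 9]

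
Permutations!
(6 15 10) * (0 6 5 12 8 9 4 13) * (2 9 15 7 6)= (0 2 9 4 13)(5 12 8 15 10)(6 7)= [2, 1, 9, 3, 13, 12, 7, 6, 15, 4, 5, 11, 8, 0, 14, 10]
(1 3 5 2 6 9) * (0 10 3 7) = (0 10 3 5 2 6 9 1 7) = [10, 7, 6, 5, 4, 2, 9, 0, 8, 1, 3]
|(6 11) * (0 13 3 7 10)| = 10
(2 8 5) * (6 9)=(2 8 5)(6 9)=[0, 1, 8, 3, 4, 2, 9, 7, 5, 6]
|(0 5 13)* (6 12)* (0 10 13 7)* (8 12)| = 6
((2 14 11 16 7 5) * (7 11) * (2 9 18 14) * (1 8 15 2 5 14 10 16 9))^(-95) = (18)(7 14) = ((1 8 15 2 5)(7 14)(9 18 10 16 11))^(-95)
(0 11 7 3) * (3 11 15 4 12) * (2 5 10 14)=[15, 1, 5, 0, 12, 10, 6, 11, 8, 9, 14, 7, 3, 13, 2, 4]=(0 15 4 12 3)(2 5 10 14)(7 11)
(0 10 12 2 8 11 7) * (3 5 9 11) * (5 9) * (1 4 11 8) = (0 10 12 2 1 4 11 7)(3 9 8) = [10, 4, 1, 9, 11, 5, 6, 0, 3, 8, 12, 7, 2]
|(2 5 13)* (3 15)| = |(2 5 13)(3 15)| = 6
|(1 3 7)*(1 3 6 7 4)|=|(1 6 7 3 4)|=5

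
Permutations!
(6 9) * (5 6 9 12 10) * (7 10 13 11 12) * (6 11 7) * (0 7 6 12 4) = (0 7 10 5 11 4)(6 12 13) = [7, 1, 2, 3, 0, 11, 12, 10, 8, 9, 5, 4, 13, 6]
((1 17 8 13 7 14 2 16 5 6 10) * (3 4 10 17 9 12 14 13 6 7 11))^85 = ((1 9 12 14 2 16 5 7 13 11 3 4 10)(6 17 8))^85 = (1 7 9 13 12 11 14 3 2 4 16 10 5)(6 17 8)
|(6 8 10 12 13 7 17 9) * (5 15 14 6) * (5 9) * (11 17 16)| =12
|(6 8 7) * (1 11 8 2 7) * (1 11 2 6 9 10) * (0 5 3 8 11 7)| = 9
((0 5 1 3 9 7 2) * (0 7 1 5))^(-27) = (9)(2 7)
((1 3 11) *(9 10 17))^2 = ((1 3 11)(9 10 17))^2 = (1 11 3)(9 17 10)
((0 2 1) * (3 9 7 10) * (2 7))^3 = ((0 7 10 3 9 2 1))^3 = (0 3 1 10 2 7 9)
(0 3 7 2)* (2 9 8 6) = [3, 1, 0, 7, 4, 5, 2, 9, 6, 8] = (0 3 7 9 8 6 2)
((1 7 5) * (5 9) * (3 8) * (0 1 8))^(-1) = ((0 1 7 9 5 8 3))^(-1) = (0 3 8 5 9 7 1)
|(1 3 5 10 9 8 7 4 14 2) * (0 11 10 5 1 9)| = 6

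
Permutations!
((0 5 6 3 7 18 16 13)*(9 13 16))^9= (0 5 6 3 7 18 9 13)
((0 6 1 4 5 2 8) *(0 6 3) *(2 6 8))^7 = ((8)(0 3)(1 4 5 6))^7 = (8)(0 3)(1 6 5 4)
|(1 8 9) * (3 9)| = |(1 8 3 9)| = 4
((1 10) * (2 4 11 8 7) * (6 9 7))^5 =(1 10)(2 9 8 4 7 6 11)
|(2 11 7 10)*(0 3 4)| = |(0 3 4)(2 11 7 10)| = 12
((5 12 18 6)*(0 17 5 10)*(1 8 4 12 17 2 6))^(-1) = ((0 2 6 10)(1 8 4 12 18)(5 17))^(-1) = (0 10 6 2)(1 18 12 4 8)(5 17)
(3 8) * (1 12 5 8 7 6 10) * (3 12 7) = [0, 7, 2, 3, 4, 8, 10, 6, 12, 9, 1, 11, 5] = (1 7 6 10)(5 8 12)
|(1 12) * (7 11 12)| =4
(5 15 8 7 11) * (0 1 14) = (0 1 14)(5 15 8 7 11) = [1, 14, 2, 3, 4, 15, 6, 11, 7, 9, 10, 5, 12, 13, 0, 8]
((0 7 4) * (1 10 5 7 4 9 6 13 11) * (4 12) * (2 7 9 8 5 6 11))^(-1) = (0 4 12)(1 11 9 5 8 7 2 13 6 10)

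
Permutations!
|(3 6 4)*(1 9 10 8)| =|(1 9 10 8)(3 6 4)| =12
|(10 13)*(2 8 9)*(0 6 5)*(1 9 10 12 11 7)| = 9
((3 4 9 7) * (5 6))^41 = (3 4 9 7)(5 6)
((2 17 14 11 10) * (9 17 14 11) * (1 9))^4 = ((1 9 17 11 10 2 14))^4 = (1 10 9 2 17 14 11)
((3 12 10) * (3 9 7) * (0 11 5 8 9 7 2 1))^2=((0 11 5 8 9 2 1)(3 12 10 7))^2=(0 5 9 1 11 8 2)(3 10)(7 12)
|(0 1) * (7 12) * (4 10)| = |(0 1)(4 10)(7 12)| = 2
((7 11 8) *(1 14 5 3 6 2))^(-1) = (1 2 6 3 5 14)(7 8 11)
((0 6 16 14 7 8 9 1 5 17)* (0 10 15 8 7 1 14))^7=((0 6 16)(1 5 17 10 15 8 9 14))^7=(0 6 16)(1 14 9 8 15 10 17 5)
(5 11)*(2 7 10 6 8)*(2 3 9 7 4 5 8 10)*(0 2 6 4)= (0 2)(3 9 7 6 10 4 5 11 8)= [2, 1, 0, 9, 5, 11, 10, 6, 3, 7, 4, 8]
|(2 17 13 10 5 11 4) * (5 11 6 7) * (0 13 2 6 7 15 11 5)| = 20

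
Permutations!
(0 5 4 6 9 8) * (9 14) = (0 5 4 6 14 9 8) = [5, 1, 2, 3, 6, 4, 14, 7, 0, 8, 10, 11, 12, 13, 9]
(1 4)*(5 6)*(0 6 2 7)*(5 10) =[6, 4, 7, 3, 1, 2, 10, 0, 8, 9, 5] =(0 6 10 5 2 7)(1 4)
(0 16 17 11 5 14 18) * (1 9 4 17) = (0 16 1 9 4 17 11 5 14 18) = [16, 9, 2, 3, 17, 14, 6, 7, 8, 4, 10, 5, 12, 13, 18, 15, 1, 11, 0]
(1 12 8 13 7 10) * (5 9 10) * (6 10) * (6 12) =[0, 6, 2, 3, 4, 9, 10, 5, 13, 12, 1, 11, 8, 7] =(1 6 10)(5 9 12 8 13 7)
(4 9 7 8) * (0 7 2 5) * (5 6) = (0 7 8 4 9 2 6 5) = [7, 1, 6, 3, 9, 0, 5, 8, 4, 2]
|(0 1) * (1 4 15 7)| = |(0 4 15 7 1)| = 5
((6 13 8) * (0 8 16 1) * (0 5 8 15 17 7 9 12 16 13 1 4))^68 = (0 9)(4 7)(12 15)(16 17)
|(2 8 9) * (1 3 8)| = |(1 3 8 9 2)| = 5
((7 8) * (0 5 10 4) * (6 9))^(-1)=(0 4 10 5)(6 9)(7 8)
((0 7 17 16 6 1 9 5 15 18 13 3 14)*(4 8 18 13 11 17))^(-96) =(18) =((0 7 4 8 18 11 17 16 6 1 9 5 15 13 3 14))^(-96)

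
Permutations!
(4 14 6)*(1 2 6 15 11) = [0, 2, 6, 3, 14, 5, 4, 7, 8, 9, 10, 1, 12, 13, 15, 11] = (1 2 6 4 14 15 11)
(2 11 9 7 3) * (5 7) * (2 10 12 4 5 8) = [0, 1, 11, 10, 5, 7, 6, 3, 2, 8, 12, 9, 4] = (2 11 9 8)(3 10 12 4 5 7)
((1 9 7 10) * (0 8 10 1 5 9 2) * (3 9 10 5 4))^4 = ((0 8 5 10 4 3 9 7 1 2))^4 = (0 4 1 5 9)(2 10 7 8 3)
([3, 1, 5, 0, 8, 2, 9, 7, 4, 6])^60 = (9)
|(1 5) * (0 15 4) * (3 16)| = |(0 15 4)(1 5)(3 16)| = 6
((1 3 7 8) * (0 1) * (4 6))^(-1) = (0 8 7 3 1)(4 6)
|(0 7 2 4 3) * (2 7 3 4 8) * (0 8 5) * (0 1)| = 6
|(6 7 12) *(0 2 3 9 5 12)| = 8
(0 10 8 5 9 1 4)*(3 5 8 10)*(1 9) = (10)(0 3 5 1 4) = [3, 4, 2, 5, 0, 1, 6, 7, 8, 9, 10]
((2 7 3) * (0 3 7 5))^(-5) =(7)(0 5 2 3)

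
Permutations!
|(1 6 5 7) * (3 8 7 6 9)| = |(1 9 3 8 7)(5 6)| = 10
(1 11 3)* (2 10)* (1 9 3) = (1 11)(2 10)(3 9) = [0, 11, 10, 9, 4, 5, 6, 7, 8, 3, 2, 1]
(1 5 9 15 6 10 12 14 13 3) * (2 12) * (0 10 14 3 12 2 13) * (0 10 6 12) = (0 6 14 10 13)(1 5 9 15 12 3) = [6, 5, 2, 1, 4, 9, 14, 7, 8, 15, 13, 11, 3, 0, 10, 12]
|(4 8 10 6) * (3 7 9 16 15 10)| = 9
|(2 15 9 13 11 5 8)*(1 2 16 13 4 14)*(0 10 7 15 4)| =|(0 10 7 15 9)(1 2 4 14)(5 8 16 13 11)| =20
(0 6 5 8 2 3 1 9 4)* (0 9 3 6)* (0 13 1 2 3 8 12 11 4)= (0 13 1 8 3 2 6 5 12 11 4 9)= [13, 8, 6, 2, 9, 12, 5, 7, 3, 0, 10, 4, 11, 1]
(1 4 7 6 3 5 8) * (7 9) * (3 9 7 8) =(1 4 7 6 9 8)(3 5) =[0, 4, 2, 5, 7, 3, 9, 6, 1, 8]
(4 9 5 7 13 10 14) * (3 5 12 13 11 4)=(3 5 7 11 4 9 12 13 10 14)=[0, 1, 2, 5, 9, 7, 6, 11, 8, 12, 14, 4, 13, 10, 3]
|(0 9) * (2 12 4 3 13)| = |(0 9)(2 12 4 3 13)| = 10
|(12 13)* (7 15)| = |(7 15)(12 13)| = 2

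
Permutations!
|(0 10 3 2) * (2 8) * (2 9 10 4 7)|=|(0 4 7 2)(3 8 9 10)|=4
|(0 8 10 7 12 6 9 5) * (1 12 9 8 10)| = 20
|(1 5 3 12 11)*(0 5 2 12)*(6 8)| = 12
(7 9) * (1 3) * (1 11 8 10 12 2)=(1 3 11 8 10 12 2)(7 9)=[0, 3, 1, 11, 4, 5, 6, 9, 10, 7, 12, 8, 2]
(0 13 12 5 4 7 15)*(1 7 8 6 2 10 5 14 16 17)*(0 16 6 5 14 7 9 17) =(0 13 12 7 15 16)(1 9 17)(2 10 14 6)(4 8 5) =[13, 9, 10, 3, 8, 4, 2, 15, 5, 17, 14, 11, 7, 12, 6, 16, 0, 1]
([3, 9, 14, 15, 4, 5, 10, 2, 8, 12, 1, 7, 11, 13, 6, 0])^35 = [15, 10, 7, 0, 4, 5, 14, 11, 8, 1, 6, 12, 9, 13, 2, 3]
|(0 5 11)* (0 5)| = |(5 11)| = 2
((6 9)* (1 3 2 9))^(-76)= ((1 3 2 9 6))^(-76)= (1 6 9 2 3)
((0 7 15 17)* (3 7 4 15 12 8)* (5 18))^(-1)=(0 17 15 4)(3 8 12 7)(5 18)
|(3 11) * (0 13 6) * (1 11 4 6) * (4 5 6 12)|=14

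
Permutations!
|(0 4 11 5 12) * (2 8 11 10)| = 8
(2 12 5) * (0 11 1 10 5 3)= (0 11 1 10 5 2 12 3)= [11, 10, 12, 0, 4, 2, 6, 7, 8, 9, 5, 1, 3]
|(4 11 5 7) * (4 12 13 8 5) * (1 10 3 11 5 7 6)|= |(1 10 3 11 4 5 6)(7 12 13 8)|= 28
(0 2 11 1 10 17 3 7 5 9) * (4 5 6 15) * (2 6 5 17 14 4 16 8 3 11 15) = (0 6 2 15 16 8 3 7 5 9)(1 10 14 4 17 11) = [6, 10, 15, 7, 17, 9, 2, 5, 3, 0, 14, 1, 12, 13, 4, 16, 8, 11]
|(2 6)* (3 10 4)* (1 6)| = 3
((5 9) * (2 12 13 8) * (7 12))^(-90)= ((2 7 12 13 8)(5 9))^(-90)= (13)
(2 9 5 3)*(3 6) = (2 9 5 6 3) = [0, 1, 9, 2, 4, 6, 3, 7, 8, 5]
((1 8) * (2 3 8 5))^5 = (8)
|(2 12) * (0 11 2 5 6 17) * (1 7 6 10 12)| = 21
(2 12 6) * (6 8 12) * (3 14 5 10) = (2 6)(3 14 5 10)(8 12) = [0, 1, 6, 14, 4, 10, 2, 7, 12, 9, 3, 11, 8, 13, 5]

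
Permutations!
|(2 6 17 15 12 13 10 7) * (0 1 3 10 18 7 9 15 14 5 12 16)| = 63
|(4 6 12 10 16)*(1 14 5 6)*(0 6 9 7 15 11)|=13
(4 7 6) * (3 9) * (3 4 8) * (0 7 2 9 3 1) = (0 7 6 8 1)(2 9 4) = [7, 0, 9, 3, 2, 5, 8, 6, 1, 4]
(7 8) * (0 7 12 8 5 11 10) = [7, 1, 2, 3, 4, 11, 6, 5, 12, 9, 0, 10, 8] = (0 7 5 11 10)(8 12)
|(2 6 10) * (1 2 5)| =5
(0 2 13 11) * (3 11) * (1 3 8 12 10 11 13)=(0 2 1 3 13 8 12 10 11)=[2, 3, 1, 13, 4, 5, 6, 7, 12, 9, 11, 0, 10, 8]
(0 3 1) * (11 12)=(0 3 1)(11 12)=[3, 0, 2, 1, 4, 5, 6, 7, 8, 9, 10, 12, 11]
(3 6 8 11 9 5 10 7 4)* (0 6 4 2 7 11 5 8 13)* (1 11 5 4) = [6, 11, 7, 1, 3, 10, 13, 2, 4, 8, 5, 9, 12, 0] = (0 6 13)(1 11 9 8 4 3)(2 7)(5 10)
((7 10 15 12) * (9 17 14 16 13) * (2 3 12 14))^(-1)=(2 17 9 13 16 14 15 10 7 12 3)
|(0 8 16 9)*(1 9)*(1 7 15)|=|(0 8 16 7 15 1 9)|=7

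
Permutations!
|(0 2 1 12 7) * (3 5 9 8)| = 20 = |(0 2 1 12 7)(3 5 9 8)|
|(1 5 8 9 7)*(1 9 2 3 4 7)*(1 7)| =|(1 5 8 2 3 4)(7 9)| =6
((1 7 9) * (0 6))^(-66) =((0 6)(1 7 9))^(-66) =(9)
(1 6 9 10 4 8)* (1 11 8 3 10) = [0, 6, 2, 10, 3, 5, 9, 7, 11, 1, 4, 8] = (1 6 9)(3 10 4)(8 11)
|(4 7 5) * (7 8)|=|(4 8 7 5)|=4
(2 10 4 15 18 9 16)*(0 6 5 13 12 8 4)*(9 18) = (18)(0 6 5 13 12 8 4 15 9 16 2 10) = [6, 1, 10, 3, 15, 13, 5, 7, 4, 16, 0, 11, 8, 12, 14, 9, 2, 17, 18]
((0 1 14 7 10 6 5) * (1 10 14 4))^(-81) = ((0 10 6 5)(1 4)(7 14))^(-81) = (0 5 6 10)(1 4)(7 14)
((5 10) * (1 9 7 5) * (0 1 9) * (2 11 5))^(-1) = (0 1)(2 7 9 10 5 11)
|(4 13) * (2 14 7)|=6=|(2 14 7)(4 13)|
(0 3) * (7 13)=(0 3)(7 13)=[3, 1, 2, 0, 4, 5, 6, 13, 8, 9, 10, 11, 12, 7]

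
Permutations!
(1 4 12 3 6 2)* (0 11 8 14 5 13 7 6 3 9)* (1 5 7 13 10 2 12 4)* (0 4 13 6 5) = (0 11 8 14 7 5 10 2)(4 13 6 12 9) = [11, 1, 0, 3, 13, 10, 12, 5, 14, 4, 2, 8, 9, 6, 7]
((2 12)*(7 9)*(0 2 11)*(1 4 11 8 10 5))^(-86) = (0 10 11 8 4 12 1 2 5)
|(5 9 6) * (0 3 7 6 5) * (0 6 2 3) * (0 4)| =6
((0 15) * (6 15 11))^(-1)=(0 15 6 11)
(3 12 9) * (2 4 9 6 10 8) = (2 4 9 3 12 6 10 8) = [0, 1, 4, 12, 9, 5, 10, 7, 2, 3, 8, 11, 6]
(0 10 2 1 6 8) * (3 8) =(0 10 2 1 6 3 8) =[10, 6, 1, 8, 4, 5, 3, 7, 0, 9, 2]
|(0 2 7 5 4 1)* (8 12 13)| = |(0 2 7 5 4 1)(8 12 13)| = 6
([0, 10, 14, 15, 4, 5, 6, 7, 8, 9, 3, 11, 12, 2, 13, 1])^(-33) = (1 15 3 10)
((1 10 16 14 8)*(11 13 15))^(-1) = (1 8 14 16 10)(11 15 13)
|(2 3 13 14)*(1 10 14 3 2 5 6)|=|(1 10 14 5 6)(3 13)|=10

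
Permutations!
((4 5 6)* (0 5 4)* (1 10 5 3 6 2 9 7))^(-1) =(0 6 3)(1 7 9 2 5 10)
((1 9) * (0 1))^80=((0 1 9))^80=(0 9 1)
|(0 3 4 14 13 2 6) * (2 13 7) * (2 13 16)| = |(0 3 4 14 7 13 16 2 6)| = 9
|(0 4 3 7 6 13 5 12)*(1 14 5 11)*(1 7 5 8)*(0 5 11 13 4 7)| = |(0 7 6 4 3 11)(1 14 8)(5 12)| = 6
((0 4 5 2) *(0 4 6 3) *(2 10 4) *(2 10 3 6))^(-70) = (0 10 5)(2 4 3)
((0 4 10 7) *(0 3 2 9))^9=(0 10 3 9 4 7 2)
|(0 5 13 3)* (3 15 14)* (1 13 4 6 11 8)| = 11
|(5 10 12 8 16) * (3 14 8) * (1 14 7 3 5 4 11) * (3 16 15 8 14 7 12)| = |(1 7 16 4 11)(3 12 5 10)(8 15)| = 20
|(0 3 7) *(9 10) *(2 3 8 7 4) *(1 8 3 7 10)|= 20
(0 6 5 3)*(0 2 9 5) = [6, 1, 9, 2, 4, 3, 0, 7, 8, 5] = (0 6)(2 9 5 3)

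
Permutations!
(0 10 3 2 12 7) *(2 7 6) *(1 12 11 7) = (0 10 3 1 12 6 2 11 7) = [10, 12, 11, 1, 4, 5, 2, 0, 8, 9, 3, 7, 6]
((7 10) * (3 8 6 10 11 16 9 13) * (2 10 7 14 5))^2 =((2 10 14 5)(3 8 6 7 11 16 9 13))^2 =(2 14)(3 6 11 9)(5 10)(7 16 13 8)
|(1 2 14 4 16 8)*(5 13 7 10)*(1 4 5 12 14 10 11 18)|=30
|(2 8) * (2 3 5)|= 4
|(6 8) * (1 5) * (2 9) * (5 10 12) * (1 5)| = |(1 10 12)(2 9)(6 8)| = 6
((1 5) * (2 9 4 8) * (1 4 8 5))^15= (9)(4 5)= ((2 9 8)(4 5))^15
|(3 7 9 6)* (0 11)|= |(0 11)(3 7 9 6)|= 4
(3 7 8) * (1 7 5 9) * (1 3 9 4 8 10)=[0, 7, 2, 5, 8, 4, 6, 10, 9, 3, 1]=(1 7 10)(3 5 4 8 9)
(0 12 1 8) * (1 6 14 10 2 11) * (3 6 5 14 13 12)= (0 3 6 13 12 5 14 10 2 11 1 8)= [3, 8, 11, 6, 4, 14, 13, 7, 0, 9, 2, 1, 5, 12, 10]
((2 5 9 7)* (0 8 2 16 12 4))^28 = ((0 8 2 5 9 7 16 12 4))^28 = (0 8 2 5 9 7 16 12 4)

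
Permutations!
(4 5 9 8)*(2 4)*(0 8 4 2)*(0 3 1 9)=(0 8 3 1 9 4 5)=[8, 9, 2, 1, 5, 0, 6, 7, 3, 4]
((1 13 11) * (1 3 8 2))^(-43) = (1 2 8 3 11 13)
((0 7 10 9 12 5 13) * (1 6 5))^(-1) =(0 13 5 6 1 12 9 10 7)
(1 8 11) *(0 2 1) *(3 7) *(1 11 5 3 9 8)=(0 2 11)(3 7 9 8 5)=[2, 1, 11, 7, 4, 3, 6, 9, 5, 8, 10, 0]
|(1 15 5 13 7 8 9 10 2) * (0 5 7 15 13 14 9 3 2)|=35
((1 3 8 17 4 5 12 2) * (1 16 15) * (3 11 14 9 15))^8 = (17)(1 9 11 15 14)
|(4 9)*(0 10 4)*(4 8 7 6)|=7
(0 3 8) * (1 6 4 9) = (0 3 8)(1 6 4 9) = [3, 6, 2, 8, 9, 5, 4, 7, 0, 1]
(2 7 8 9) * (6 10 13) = (2 7 8 9)(6 10 13) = [0, 1, 7, 3, 4, 5, 10, 8, 9, 2, 13, 11, 12, 6]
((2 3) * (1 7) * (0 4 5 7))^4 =(0 1 7 5 4)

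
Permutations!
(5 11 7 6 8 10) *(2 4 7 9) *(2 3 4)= (3 4 7 6 8 10 5 11 9)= [0, 1, 2, 4, 7, 11, 8, 6, 10, 3, 5, 9]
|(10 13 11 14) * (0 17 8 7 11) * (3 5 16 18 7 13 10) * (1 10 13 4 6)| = 56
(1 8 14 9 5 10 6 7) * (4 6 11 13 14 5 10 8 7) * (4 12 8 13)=(1 7)(4 6 12 8 5 13 14 9 10 11)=[0, 7, 2, 3, 6, 13, 12, 1, 5, 10, 11, 4, 8, 14, 9]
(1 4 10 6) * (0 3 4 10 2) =(0 3 4 2)(1 10 6) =[3, 10, 0, 4, 2, 5, 1, 7, 8, 9, 6]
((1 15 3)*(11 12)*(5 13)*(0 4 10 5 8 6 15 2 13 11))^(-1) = (0 12 11 5 10 4)(1 3 15 6 8 13 2)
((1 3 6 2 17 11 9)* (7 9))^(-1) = (1 9 7 11 17 2 6 3)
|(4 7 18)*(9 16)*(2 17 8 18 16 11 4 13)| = 5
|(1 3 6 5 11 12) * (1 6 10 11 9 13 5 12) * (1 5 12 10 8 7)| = 28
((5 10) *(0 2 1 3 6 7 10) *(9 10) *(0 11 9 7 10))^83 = ((0 2 1 3 6 10 5 11 9))^83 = (0 1 6 5 9 2 3 10 11)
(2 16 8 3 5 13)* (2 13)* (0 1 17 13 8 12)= (0 1 17 13 8 3 5 2 16 12)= [1, 17, 16, 5, 4, 2, 6, 7, 3, 9, 10, 11, 0, 8, 14, 15, 12, 13]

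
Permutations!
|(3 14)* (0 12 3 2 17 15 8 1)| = 9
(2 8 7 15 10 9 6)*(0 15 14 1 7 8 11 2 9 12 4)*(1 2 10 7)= (0 15 7 14 2 11 10 12 4)(6 9)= [15, 1, 11, 3, 0, 5, 9, 14, 8, 6, 12, 10, 4, 13, 2, 7]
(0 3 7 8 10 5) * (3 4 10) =[4, 1, 2, 7, 10, 0, 6, 8, 3, 9, 5] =(0 4 10 5)(3 7 8)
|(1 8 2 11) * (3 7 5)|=12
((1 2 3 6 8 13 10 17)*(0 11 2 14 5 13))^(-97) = (0 8 6 3 2 11)(1 17 10 13 5 14)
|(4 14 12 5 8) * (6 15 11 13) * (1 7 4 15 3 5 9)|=|(1 7 4 14 12 9)(3 5 8 15 11 13 6)|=42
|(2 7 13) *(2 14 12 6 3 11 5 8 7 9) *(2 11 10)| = 12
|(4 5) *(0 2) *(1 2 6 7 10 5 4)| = |(0 6 7 10 5 1 2)| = 7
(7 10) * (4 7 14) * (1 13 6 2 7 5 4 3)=(1 13 6 2 7 10 14 3)(4 5)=[0, 13, 7, 1, 5, 4, 2, 10, 8, 9, 14, 11, 12, 6, 3]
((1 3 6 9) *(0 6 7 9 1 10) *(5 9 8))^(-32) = (0 7 10 3 9 1 5 6 8)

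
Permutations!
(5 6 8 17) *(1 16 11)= (1 16 11)(5 6 8 17)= [0, 16, 2, 3, 4, 6, 8, 7, 17, 9, 10, 1, 12, 13, 14, 15, 11, 5]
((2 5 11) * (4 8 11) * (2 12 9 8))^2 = (2 4 5)(8 12)(9 11)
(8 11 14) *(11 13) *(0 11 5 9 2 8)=(0 11 14)(2 8 13 5 9)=[11, 1, 8, 3, 4, 9, 6, 7, 13, 2, 10, 14, 12, 5, 0]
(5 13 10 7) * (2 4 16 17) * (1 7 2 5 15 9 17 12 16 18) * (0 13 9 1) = (0 13 10 2 4 18)(1 7 15)(5 9 17)(12 16) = [13, 7, 4, 3, 18, 9, 6, 15, 8, 17, 2, 11, 16, 10, 14, 1, 12, 5, 0]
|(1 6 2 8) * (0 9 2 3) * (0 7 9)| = |(1 6 3 7 9 2 8)| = 7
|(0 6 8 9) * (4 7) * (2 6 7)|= |(0 7 4 2 6 8 9)|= 7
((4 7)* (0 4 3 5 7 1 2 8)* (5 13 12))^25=(13)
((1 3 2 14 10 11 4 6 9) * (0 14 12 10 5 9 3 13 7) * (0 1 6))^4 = (0 6 10 14 3 11 5 2 4 9 12)(1 13 7)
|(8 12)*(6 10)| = |(6 10)(8 12)| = 2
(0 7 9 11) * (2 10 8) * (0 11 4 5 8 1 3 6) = [7, 3, 10, 6, 5, 8, 0, 9, 2, 4, 1, 11] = (11)(0 7 9 4 5 8 2 10 1 3 6)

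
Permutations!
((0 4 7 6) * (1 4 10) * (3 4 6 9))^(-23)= (0 10 1 6)(3 4 7 9)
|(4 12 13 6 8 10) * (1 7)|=6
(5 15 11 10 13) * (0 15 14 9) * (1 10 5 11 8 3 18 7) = [15, 10, 2, 18, 4, 14, 6, 1, 3, 0, 13, 5, 12, 11, 9, 8, 16, 17, 7] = (0 15 8 3 18 7 1 10 13 11 5 14 9)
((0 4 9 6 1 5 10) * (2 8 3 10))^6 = ((0 4 9 6 1 5 2 8 3 10))^6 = (0 2 9 3 1)(4 8 6 10 5)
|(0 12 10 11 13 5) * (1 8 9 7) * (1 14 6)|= |(0 12 10 11 13 5)(1 8 9 7 14 6)|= 6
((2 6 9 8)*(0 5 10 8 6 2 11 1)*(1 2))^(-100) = ((0 5 10 8 11 2 1)(6 9))^(-100) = (0 2 8 5 1 11 10)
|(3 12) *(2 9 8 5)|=|(2 9 8 5)(3 12)|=4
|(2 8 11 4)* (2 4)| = 3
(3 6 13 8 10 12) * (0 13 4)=(0 13 8 10 12 3 6 4)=[13, 1, 2, 6, 0, 5, 4, 7, 10, 9, 12, 11, 3, 8]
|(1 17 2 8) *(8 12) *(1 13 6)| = 7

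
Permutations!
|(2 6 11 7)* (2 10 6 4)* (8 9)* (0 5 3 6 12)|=|(0 5 3 6 11 7 10 12)(2 4)(8 9)|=8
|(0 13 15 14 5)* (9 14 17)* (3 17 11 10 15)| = 21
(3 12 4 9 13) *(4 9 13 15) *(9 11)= (3 12 11 9 15 4 13)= [0, 1, 2, 12, 13, 5, 6, 7, 8, 15, 10, 9, 11, 3, 14, 4]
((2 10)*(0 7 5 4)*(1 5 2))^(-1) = ((0 7 2 10 1 5 4))^(-1) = (0 4 5 1 10 2 7)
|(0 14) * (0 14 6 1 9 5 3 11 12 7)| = 9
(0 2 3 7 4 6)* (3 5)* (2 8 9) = [8, 1, 5, 7, 6, 3, 0, 4, 9, 2] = (0 8 9 2 5 3 7 4 6)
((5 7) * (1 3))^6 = (7)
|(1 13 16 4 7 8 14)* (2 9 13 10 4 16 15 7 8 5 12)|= 35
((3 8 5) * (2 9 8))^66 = (2 9 8 5 3) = ((2 9 8 5 3))^66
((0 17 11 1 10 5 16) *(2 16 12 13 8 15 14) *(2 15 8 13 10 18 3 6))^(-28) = (0 16 2 6 3 18 1 11 17)(5 10 12) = ((0 17 11 1 18 3 6 2 16)(5 12 10)(14 15))^(-28)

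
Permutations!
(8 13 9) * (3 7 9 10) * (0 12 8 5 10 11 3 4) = [12, 1, 2, 7, 0, 10, 6, 9, 13, 5, 4, 3, 8, 11] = (0 12 8 13 11 3 7 9 5 10 4)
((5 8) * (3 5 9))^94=(3 8)(5 9)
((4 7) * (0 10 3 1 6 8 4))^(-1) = (0 7 4 8 6 1 3 10)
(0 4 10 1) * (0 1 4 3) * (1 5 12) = [3, 5, 2, 0, 10, 12, 6, 7, 8, 9, 4, 11, 1] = (0 3)(1 5 12)(4 10)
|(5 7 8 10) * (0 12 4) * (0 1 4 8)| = |(0 12 8 10 5 7)(1 4)| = 6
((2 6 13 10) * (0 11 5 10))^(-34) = (0 11 5 10 2 6 13)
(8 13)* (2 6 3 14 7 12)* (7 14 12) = (14)(2 6 3 12)(8 13) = [0, 1, 6, 12, 4, 5, 3, 7, 13, 9, 10, 11, 2, 8, 14]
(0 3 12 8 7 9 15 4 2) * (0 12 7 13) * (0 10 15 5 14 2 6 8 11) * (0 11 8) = (0 3 7 9 5 14 2 12 8 13 10 15 4 6) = [3, 1, 12, 7, 6, 14, 0, 9, 13, 5, 15, 11, 8, 10, 2, 4]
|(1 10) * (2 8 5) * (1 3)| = 3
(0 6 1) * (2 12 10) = (0 6 1)(2 12 10) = [6, 0, 12, 3, 4, 5, 1, 7, 8, 9, 2, 11, 10]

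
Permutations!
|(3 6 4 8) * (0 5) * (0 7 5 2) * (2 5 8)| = 8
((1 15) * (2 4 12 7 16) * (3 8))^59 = ((1 15)(2 4 12 7 16)(3 8))^59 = (1 15)(2 16 7 12 4)(3 8)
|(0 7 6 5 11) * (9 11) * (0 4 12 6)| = |(0 7)(4 12 6 5 9 11)| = 6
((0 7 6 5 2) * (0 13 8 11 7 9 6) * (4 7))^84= (0 2 4 6 8)(5 11 9 13 7)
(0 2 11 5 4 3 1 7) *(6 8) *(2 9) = [9, 7, 11, 1, 3, 4, 8, 0, 6, 2, 10, 5] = (0 9 2 11 5 4 3 1 7)(6 8)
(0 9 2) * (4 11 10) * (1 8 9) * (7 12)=(0 1 8 9 2)(4 11 10)(7 12)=[1, 8, 0, 3, 11, 5, 6, 12, 9, 2, 4, 10, 7]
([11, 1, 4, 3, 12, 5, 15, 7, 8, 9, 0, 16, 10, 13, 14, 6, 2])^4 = [4, 1, 0, 3, 11, 5, 6, 7, 8, 9, 2, 12, 16, 13, 14, 15, 10]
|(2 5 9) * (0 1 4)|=3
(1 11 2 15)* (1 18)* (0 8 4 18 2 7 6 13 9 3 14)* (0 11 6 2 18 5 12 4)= (0 8)(1 6 13 9 3 14 11 7 2 15 18)(4 5 12)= [8, 6, 15, 14, 5, 12, 13, 2, 0, 3, 10, 7, 4, 9, 11, 18, 16, 17, 1]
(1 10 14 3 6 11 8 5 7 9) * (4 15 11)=(1 10 14 3 6 4 15 11 8 5 7 9)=[0, 10, 2, 6, 15, 7, 4, 9, 5, 1, 14, 8, 12, 13, 3, 11]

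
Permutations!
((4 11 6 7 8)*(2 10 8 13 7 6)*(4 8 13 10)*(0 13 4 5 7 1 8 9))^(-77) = (0 8 13 9 1)(2 5 7 10 4 11)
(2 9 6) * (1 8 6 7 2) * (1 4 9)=(1 8 6 4 9 7 2)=[0, 8, 1, 3, 9, 5, 4, 2, 6, 7]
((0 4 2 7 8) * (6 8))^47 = ((0 4 2 7 6 8))^47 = (0 8 6 7 2 4)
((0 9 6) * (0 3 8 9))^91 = ((3 8 9 6))^91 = (3 6 9 8)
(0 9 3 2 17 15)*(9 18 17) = (0 18 17 15)(2 9 3) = [18, 1, 9, 2, 4, 5, 6, 7, 8, 3, 10, 11, 12, 13, 14, 0, 16, 15, 17]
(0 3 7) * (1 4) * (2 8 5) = (0 3 7)(1 4)(2 8 5) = [3, 4, 8, 7, 1, 2, 6, 0, 5]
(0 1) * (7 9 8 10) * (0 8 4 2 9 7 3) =(0 1 8 10 3)(2 9 4) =[1, 8, 9, 0, 2, 5, 6, 7, 10, 4, 3]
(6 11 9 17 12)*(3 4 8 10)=(3 4 8 10)(6 11 9 17 12)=[0, 1, 2, 4, 8, 5, 11, 7, 10, 17, 3, 9, 6, 13, 14, 15, 16, 12]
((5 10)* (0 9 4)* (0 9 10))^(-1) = ((0 10 5)(4 9))^(-1) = (0 5 10)(4 9)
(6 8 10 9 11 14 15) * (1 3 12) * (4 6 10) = (1 3 12)(4 6 8)(9 11 14 15 10) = [0, 3, 2, 12, 6, 5, 8, 7, 4, 11, 9, 14, 1, 13, 15, 10]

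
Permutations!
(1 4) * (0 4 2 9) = (0 4 1 2 9) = [4, 2, 9, 3, 1, 5, 6, 7, 8, 0]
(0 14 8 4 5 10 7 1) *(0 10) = [14, 10, 2, 3, 5, 0, 6, 1, 4, 9, 7, 11, 12, 13, 8] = (0 14 8 4 5)(1 10 7)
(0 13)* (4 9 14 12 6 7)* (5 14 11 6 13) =(0 5 14 12 13)(4 9 11 6 7) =[5, 1, 2, 3, 9, 14, 7, 4, 8, 11, 10, 6, 13, 0, 12]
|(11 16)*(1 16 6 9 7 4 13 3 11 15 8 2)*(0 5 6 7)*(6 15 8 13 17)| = |(0 5 15 13 3 11 7 4 17 6 9)(1 16 8 2)| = 44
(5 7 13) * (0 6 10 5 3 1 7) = (0 6 10 5)(1 7 13 3) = [6, 7, 2, 1, 4, 0, 10, 13, 8, 9, 5, 11, 12, 3]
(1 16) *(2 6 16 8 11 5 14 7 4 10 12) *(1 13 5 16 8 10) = (1 10 12 2 6 8 11 16 13 5 14 7 4) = [0, 10, 6, 3, 1, 14, 8, 4, 11, 9, 12, 16, 2, 5, 7, 15, 13]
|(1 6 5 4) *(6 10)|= 5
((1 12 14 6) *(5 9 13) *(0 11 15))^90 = (15)(1 14)(6 12)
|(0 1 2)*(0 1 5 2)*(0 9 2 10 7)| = 12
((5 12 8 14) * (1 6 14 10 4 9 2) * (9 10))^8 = (14)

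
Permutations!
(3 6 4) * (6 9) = (3 9 6 4) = [0, 1, 2, 9, 3, 5, 4, 7, 8, 6]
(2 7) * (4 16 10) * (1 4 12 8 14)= [0, 4, 7, 3, 16, 5, 6, 2, 14, 9, 12, 11, 8, 13, 1, 15, 10]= (1 4 16 10 12 8 14)(2 7)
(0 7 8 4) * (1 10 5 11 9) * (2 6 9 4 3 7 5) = (0 5 11 4)(1 10 2 6 9)(3 7 8) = [5, 10, 6, 7, 0, 11, 9, 8, 3, 1, 2, 4]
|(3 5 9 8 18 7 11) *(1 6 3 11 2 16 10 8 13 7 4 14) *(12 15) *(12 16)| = 16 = |(1 6 3 5 9 13 7 2 12 15 16 10 8 18 4 14)|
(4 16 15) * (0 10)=[10, 1, 2, 3, 16, 5, 6, 7, 8, 9, 0, 11, 12, 13, 14, 4, 15]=(0 10)(4 16 15)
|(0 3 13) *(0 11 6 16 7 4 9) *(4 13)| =|(0 3 4 9)(6 16 7 13 11)| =20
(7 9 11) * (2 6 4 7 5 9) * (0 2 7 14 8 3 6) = [2, 1, 0, 6, 14, 9, 4, 7, 3, 11, 10, 5, 12, 13, 8] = (0 2)(3 6 4 14 8)(5 9 11)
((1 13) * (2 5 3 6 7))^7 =((1 13)(2 5 3 6 7))^7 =(1 13)(2 3 7 5 6)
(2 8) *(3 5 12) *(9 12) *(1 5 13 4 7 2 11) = (1 5 9 12 3 13 4 7 2 8 11) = [0, 5, 8, 13, 7, 9, 6, 2, 11, 12, 10, 1, 3, 4]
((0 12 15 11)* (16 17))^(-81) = ((0 12 15 11)(16 17))^(-81) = (0 11 15 12)(16 17)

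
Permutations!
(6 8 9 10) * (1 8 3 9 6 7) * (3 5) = (1 8 6 5 3 9 10 7) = [0, 8, 2, 9, 4, 3, 5, 1, 6, 10, 7]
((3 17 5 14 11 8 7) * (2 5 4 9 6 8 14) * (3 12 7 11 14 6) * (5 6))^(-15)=(3 17 4 9)(7 12)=((2 6 8 11 5)(3 17 4 9)(7 12))^(-15)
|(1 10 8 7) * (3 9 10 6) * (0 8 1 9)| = 8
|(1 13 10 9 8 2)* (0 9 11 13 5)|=6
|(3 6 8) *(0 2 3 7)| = |(0 2 3 6 8 7)| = 6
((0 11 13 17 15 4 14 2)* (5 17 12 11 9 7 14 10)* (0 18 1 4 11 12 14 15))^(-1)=((0 9 7 15 11 13 14 2 18 1 4 10 5 17))^(-1)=(0 17 5 10 4 1 18 2 14 13 11 15 7 9)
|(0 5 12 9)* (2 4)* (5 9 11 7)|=|(0 9)(2 4)(5 12 11 7)|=4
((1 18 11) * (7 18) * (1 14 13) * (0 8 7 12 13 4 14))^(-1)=(0 11 18 7 8)(1 13 12)(4 14)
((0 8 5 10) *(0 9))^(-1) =(0 9 10 5 8)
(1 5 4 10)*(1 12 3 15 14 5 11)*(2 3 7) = (1 11)(2 3 15 14 5 4 10 12 7) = [0, 11, 3, 15, 10, 4, 6, 2, 8, 9, 12, 1, 7, 13, 5, 14]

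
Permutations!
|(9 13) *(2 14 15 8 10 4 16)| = |(2 14 15 8 10 4 16)(9 13)| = 14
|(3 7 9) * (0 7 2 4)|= |(0 7 9 3 2 4)|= 6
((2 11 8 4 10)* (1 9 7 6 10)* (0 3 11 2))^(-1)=((0 3 11 8 4 1 9 7 6 10))^(-1)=(0 10 6 7 9 1 4 8 11 3)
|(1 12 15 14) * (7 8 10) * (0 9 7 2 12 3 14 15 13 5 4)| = 30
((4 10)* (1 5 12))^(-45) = ((1 5 12)(4 10))^(-45) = (12)(4 10)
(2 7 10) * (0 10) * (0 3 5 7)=(0 10 2)(3 5 7)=[10, 1, 0, 5, 4, 7, 6, 3, 8, 9, 2]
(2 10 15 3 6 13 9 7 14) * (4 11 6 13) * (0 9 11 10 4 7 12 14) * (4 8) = (0 9 12 14 2 8 4 10 15 3 13 11 6 7) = [9, 1, 8, 13, 10, 5, 7, 0, 4, 12, 15, 6, 14, 11, 2, 3]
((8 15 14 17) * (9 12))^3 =(8 17 14 15)(9 12)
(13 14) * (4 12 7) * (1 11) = (1 11)(4 12 7)(13 14) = [0, 11, 2, 3, 12, 5, 6, 4, 8, 9, 10, 1, 7, 14, 13]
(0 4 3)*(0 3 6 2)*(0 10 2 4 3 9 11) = [3, 1, 10, 9, 6, 5, 4, 7, 8, 11, 2, 0] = (0 3 9 11)(2 10)(4 6)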